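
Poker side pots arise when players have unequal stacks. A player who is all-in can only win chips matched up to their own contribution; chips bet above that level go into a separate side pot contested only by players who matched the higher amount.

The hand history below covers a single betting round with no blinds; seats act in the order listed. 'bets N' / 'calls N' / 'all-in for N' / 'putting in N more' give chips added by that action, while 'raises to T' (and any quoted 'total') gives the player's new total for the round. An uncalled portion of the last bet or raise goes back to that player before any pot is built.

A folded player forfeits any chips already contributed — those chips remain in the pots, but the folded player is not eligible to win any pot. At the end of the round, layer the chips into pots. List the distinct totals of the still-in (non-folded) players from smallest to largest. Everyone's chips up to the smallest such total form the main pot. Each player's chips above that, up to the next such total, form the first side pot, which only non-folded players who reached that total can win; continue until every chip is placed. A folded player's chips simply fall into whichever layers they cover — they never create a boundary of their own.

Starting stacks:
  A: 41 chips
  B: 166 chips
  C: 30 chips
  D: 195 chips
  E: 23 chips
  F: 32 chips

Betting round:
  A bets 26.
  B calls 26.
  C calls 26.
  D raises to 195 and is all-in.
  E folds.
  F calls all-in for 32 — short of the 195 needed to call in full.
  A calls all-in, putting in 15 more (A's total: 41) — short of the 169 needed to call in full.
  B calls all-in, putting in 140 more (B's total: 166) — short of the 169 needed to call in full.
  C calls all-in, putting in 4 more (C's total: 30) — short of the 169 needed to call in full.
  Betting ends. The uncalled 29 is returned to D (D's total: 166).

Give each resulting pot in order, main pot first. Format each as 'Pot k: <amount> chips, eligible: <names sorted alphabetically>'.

Pot 1: 150 chips, eligible: A, B, C, D, F
Pot 2: 8 chips, eligible: A, B, D, F
Pot 3: 27 chips, eligible: A, B, D
Pot 4: 250 chips, eligible: B, D

Derivation:
Contributions (after 29 returned to D): A=41, B=166, C=30, D=166, F=32
Folded: E
Pot levels (distinct totals of non-folded players): 30, 32, 41, 166
Layer 1-30: 30 each from A, B, C, D, F = 30*5 = 150 chips; eligible A, B, C, D, F
Layer 31-32: 2 each from A, B, D, F = 2*4 = 8 chips; eligible A, B, D, F
Layer 33-41: 9 each from A, B, D = 9*3 = 27 chips; eligible A, B, D
Layer 42-166: 125 each from B, D = 125*2 = 250 chips; eligible B, D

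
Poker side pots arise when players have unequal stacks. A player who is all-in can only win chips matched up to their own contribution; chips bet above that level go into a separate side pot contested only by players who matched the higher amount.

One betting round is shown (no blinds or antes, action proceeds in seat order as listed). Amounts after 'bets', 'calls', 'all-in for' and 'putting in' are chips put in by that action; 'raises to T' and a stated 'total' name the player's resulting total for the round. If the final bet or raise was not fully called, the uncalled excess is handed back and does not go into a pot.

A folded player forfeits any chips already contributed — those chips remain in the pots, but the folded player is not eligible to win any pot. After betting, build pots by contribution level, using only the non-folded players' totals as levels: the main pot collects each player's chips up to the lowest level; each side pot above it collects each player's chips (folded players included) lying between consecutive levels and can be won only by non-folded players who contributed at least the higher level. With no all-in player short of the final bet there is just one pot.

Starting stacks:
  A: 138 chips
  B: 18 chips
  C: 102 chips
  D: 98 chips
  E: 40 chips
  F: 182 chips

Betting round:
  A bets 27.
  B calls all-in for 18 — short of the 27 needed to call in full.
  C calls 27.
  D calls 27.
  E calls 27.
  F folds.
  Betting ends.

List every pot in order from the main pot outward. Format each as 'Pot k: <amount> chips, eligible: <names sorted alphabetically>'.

Pot 1: 90 chips, eligible: A, B, C, D, E
Pot 2: 36 chips, eligible: A, C, D, E

Derivation:
Contributions: A=27, B=18, C=27, D=27, E=27
Folded: F
Pot levels (distinct totals of non-folded players): 18, 27
Layer 1-18: 18 each from A, B, C, D, E = 18*5 = 90 chips; eligible A, B, C, D, E
Layer 19-27: 9 each from A, C, D, E = 9*4 = 36 chips; eligible A, C, D, E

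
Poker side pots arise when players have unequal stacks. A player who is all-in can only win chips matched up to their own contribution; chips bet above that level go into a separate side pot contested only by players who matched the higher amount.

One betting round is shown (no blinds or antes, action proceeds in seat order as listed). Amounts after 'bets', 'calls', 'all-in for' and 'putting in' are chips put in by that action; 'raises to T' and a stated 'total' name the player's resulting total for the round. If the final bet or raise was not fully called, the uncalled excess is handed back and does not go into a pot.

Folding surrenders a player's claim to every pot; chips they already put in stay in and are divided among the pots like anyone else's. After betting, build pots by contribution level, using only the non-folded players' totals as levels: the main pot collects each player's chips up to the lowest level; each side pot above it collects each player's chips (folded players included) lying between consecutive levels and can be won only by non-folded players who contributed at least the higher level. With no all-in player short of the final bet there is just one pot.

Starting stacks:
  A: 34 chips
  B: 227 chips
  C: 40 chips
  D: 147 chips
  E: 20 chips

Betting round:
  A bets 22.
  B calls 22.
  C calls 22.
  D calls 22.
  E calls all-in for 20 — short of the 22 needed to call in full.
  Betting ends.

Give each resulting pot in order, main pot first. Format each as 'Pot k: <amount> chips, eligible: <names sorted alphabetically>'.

Pot 1: 100 chips, eligible: A, B, C, D, E
Pot 2: 8 chips, eligible: A, B, C, D

Derivation:
Contributions: A=22, B=22, C=22, D=22, E=20
Pot levels (distinct totals of non-folded players): 20, 22
Layer 1-20: 20 each from A, B, C, D, E = 20*5 = 100 chips; eligible A, B, C, D, E
Layer 21-22: 2 each from A, B, C, D = 2*4 = 8 chips; eligible A, B, C, D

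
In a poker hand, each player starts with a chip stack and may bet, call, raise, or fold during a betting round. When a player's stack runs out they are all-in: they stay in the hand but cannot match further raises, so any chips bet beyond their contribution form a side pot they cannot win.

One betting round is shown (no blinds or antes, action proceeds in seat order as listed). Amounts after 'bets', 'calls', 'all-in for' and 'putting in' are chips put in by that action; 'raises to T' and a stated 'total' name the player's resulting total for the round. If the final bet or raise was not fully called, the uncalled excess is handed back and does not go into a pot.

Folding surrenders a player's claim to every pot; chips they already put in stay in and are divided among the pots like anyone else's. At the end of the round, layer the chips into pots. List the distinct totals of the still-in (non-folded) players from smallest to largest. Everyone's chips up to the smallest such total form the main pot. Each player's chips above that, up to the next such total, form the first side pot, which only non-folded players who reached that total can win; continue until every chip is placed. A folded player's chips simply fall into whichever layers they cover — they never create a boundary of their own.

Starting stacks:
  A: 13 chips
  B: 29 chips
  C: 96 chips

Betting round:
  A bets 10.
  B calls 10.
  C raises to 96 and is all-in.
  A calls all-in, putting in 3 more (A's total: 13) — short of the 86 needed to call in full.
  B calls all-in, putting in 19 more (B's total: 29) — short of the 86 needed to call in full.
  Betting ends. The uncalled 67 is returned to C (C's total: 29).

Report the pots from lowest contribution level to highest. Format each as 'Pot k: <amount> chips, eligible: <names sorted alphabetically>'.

Pot 1: 39 chips, eligible: A, B, C
Pot 2: 32 chips, eligible: B, C

Derivation:
Contributions (after 67 returned to C): A=13, B=29, C=29
Pot levels (distinct totals of non-folded players): 13, 29
Layer 1-13: 13 each from A, B, C = 13*3 = 39 chips; eligible A, B, C
Layer 14-29: 16 each from B, C = 16*2 = 32 chips; eligible B, C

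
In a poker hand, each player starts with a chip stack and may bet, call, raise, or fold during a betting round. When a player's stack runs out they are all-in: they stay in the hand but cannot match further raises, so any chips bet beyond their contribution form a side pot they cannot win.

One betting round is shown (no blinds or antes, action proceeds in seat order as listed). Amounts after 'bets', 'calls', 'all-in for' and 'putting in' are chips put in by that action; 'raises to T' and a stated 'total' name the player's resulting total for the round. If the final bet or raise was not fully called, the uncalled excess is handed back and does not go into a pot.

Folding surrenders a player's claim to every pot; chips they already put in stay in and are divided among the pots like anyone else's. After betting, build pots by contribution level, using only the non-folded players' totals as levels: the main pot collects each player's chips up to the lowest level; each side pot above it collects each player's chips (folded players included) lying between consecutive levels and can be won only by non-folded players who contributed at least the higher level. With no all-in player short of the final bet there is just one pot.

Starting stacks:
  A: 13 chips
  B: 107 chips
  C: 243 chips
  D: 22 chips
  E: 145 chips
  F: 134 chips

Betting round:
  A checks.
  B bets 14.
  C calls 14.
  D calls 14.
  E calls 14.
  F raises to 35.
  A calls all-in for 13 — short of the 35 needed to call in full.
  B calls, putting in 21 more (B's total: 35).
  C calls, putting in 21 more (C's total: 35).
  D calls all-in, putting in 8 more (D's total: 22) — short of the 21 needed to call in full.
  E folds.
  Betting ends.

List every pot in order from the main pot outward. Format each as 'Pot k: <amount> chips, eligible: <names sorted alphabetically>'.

Pot 1: 78 chips, eligible: A, B, C, D, F
Pot 2: 37 chips, eligible: B, C, D, F
Pot 3: 39 chips, eligible: B, C, F

Derivation:
Contributions: A=13, B=35, C=35, D=22, E=14, F=35
Folded: E
Pot levels (distinct totals of non-folded players): 13, 22, 35
Layer 1-13: 13 each from A, B, C, D, E, F = 13*6 = 78 chips; eligible A, B, C, D, F
Layer 14-22: B 9 + C 9 + D 9 + E 1 + F 9 = 37 chips; eligible B, C, D, F
Layer 23-35: 13 each from B, C, F = 13*3 = 39 chips; eligible B, C, F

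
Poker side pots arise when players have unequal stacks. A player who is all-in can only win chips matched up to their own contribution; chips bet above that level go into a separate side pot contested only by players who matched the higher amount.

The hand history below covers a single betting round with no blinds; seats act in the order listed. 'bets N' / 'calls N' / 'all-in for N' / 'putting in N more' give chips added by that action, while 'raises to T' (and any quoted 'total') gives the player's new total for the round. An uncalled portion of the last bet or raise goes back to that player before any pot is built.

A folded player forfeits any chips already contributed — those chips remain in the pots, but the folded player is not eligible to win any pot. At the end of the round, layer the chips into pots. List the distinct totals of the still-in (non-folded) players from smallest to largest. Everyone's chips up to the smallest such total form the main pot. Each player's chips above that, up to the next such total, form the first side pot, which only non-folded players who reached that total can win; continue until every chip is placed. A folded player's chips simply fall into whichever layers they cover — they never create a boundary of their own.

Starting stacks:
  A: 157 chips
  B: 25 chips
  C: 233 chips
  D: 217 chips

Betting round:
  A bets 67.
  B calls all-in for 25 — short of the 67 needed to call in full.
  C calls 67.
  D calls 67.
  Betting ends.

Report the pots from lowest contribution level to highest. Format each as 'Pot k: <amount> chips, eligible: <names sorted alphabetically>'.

Contributions: A=67, B=25, C=67, D=67
Pot levels (distinct totals of non-folded players): 25, 67
Layer 1-25: 25 each from A, B, C, D = 25*4 = 100 chips; eligible A, B, C, D
Layer 26-67: 42 each from A, C, D = 42*3 = 126 chips; eligible A, C, D

Pot 1: 100 chips, eligible: A, B, C, D
Pot 2: 126 chips, eligible: A, C, D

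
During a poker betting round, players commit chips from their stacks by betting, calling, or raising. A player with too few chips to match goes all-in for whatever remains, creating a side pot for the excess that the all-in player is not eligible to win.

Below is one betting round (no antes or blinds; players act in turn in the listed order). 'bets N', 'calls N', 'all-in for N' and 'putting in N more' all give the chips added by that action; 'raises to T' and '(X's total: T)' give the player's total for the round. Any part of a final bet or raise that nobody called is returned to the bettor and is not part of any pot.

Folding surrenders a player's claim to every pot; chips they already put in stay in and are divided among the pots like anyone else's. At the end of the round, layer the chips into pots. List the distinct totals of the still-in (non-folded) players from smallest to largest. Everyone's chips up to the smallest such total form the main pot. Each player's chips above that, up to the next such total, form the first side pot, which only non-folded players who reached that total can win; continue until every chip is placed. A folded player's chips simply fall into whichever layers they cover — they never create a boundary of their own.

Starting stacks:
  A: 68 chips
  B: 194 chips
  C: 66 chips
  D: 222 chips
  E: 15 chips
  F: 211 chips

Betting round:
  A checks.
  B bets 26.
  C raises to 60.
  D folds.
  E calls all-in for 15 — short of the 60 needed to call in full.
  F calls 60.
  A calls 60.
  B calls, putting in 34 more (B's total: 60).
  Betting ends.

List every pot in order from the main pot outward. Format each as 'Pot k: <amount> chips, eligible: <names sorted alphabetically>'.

Pot 1: 75 chips, eligible: A, B, C, E, F
Pot 2: 180 chips, eligible: A, B, C, F

Derivation:
Contributions: A=60, B=60, C=60, E=15, F=60
Folded: D
Pot levels (distinct totals of non-folded players): 15, 60
Layer 1-15: 15 each from A, B, C, E, F = 15*5 = 75 chips; eligible A, B, C, E, F
Layer 16-60: 45 each from A, B, C, F = 45*4 = 180 chips; eligible A, B, C, F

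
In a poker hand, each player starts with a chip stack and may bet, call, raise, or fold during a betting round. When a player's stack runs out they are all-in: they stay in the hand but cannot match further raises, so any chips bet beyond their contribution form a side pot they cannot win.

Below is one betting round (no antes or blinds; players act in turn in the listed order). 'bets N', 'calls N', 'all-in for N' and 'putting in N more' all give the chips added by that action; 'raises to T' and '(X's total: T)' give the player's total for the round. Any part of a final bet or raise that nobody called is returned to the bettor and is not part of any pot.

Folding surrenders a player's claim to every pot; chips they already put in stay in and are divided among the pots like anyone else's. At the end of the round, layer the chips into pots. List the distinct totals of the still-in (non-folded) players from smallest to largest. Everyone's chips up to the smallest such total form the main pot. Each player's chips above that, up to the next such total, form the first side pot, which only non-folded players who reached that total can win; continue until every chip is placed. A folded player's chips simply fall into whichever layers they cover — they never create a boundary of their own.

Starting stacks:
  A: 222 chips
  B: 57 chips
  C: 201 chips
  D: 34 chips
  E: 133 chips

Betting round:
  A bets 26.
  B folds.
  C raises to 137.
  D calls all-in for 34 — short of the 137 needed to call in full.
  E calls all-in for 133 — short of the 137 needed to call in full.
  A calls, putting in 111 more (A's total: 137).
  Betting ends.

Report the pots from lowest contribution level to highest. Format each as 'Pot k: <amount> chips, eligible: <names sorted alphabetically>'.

Pot 1: 136 chips, eligible: A, C, D, E
Pot 2: 297 chips, eligible: A, C, E
Pot 3: 8 chips, eligible: A, C

Derivation:
Contributions: A=137, C=137, D=34, E=133
Folded: B
Pot levels (distinct totals of non-folded players): 34, 133, 137
Layer 1-34: 34 each from A, C, D, E = 34*4 = 136 chips; eligible A, C, D, E
Layer 35-133: 99 each from A, C, E = 99*3 = 297 chips; eligible A, C, E
Layer 134-137: 4 each from A, C = 4*2 = 8 chips; eligible A, C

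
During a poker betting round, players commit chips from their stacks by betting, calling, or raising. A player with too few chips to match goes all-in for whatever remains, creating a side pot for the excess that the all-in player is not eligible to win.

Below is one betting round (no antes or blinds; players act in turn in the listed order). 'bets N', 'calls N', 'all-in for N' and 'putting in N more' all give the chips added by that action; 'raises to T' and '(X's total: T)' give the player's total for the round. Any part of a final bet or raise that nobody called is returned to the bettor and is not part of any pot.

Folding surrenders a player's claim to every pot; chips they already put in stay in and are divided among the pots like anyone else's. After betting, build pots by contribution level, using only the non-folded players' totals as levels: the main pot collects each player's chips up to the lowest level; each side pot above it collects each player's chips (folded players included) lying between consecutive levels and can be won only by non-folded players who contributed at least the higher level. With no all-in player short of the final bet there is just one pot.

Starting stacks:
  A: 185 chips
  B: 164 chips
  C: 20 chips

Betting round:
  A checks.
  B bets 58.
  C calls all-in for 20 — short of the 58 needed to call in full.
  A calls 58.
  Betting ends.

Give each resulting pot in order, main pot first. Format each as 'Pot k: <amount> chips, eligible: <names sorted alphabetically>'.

Pot 1: 60 chips, eligible: A, B, C
Pot 2: 76 chips, eligible: A, B

Derivation:
Contributions: A=58, B=58, C=20
Pot levels (distinct totals of non-folded players): 20, 58
Layer 1-20: 20 each from A, B, C = 20*3 = 60 chips; eligible A, B, C
Layer 21-58: 38 each from A, B = 38*2 = 76 chips; eligible A, B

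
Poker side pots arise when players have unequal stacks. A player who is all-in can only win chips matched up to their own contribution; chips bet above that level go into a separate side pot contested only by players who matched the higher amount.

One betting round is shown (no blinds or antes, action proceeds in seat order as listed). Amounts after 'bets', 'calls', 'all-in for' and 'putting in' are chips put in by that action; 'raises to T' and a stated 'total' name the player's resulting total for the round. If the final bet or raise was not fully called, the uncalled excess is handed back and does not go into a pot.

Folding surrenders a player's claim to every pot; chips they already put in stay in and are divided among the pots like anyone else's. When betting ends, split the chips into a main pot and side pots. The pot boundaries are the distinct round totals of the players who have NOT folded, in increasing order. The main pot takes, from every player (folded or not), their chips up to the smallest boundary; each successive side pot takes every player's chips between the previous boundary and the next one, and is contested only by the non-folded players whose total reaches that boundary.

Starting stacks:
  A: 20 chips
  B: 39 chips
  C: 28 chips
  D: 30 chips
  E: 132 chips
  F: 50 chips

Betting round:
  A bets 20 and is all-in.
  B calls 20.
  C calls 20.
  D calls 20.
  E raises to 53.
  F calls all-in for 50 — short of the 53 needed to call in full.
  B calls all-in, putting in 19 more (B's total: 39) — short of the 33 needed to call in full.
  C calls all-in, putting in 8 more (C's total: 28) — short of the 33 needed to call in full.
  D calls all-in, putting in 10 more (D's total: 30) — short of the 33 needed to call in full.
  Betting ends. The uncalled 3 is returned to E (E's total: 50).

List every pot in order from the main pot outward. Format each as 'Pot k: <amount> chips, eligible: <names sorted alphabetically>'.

Contributions (after 3 returned to E): A=20, B=39, C=28, D=30, E=50, F=50
Pot levels (distinct totals of non-folded players): 20, 28, 30, 39, 50
Layer 1-20: 20 each from A, B, C, D, E, F = 20*6 = 120 chips; eligible A, B, C, D, E, F
Layer 21-28: 8 each from B, C, D, E, F = 8*5 = 40 chips; eligible B, C, D, E, F
Layer 29-30: 2 each from B, D, E, F = 2*4 = 8 chips; eligible B, D, E, F
Layer 31-39: 9 each from B, E, F = 9*3 = 27 chips; eligible B, E, F
Layer 40-50: 11 each from E, F = 11*2 = 22 chips; eligible E, F

Pot 1: 120 chips, eligible: A, B, C, D, E, F
Pot 2: 40 chips, eligible: B, C, D, E, F
Pot 3: 8 chips, eligible: B, D, E, F
Pot 4: 27 chips, eligible: B, E, F
Pot 5: 22 chips, eligible: E, F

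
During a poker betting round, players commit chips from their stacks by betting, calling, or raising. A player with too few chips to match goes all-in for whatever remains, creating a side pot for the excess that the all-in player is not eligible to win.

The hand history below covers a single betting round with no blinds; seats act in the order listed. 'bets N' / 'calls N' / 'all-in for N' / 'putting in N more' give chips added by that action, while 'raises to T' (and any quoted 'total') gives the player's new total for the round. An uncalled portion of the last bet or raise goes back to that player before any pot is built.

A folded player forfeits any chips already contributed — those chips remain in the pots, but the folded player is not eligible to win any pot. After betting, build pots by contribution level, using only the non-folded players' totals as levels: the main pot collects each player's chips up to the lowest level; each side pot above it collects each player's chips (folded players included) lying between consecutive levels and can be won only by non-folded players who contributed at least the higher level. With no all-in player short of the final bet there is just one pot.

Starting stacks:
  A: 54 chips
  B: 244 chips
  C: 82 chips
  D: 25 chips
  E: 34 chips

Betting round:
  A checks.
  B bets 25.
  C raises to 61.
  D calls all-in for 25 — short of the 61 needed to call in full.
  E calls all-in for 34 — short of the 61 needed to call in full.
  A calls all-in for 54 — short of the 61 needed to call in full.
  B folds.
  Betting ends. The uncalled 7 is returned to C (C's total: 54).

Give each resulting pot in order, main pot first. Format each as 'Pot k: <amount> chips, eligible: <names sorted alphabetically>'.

Pot 1: 125 chips, eligible: A, C, D, E
Pot 2: 27 chips, eligible: A, C, E
Pot 3: 40 chips, eligible: A, C

Derivation:
Contributions (after 7 returned to C): A=54, B=25, C=54, D=25, E=34
Folded: B
Pot levels (distinct totals of non-folded players): 25, 34, 54
Layer 1-25: 25 each from A, B, C, D, E = 25*5 = 125 chips; eligible A, C, D, E
Layer 26-34: 9 each from A, C, E = 9*3 = 27 chips; eligible A, C, E
Layer 35-54: 20 each from A, C = 20*2 = 40 chips; eligible A, C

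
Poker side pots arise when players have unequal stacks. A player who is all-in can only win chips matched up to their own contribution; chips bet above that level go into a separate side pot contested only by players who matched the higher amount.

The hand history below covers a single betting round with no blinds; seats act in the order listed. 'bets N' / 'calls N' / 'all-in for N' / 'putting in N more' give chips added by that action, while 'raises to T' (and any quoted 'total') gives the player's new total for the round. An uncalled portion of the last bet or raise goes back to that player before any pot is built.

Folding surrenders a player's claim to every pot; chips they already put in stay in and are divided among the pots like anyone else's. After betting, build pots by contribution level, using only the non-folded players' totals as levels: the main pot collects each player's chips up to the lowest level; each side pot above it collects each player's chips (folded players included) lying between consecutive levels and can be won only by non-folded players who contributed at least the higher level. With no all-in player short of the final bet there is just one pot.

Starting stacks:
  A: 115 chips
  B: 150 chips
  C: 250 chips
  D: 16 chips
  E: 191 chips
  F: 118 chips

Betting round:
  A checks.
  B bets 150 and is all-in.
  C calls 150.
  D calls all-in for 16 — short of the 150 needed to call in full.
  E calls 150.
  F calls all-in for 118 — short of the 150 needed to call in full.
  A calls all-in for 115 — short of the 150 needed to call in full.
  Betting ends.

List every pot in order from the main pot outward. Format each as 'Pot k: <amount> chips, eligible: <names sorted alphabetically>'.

Contributions: A=115, B=150, C=150, D=16, E=150, F=118
Pot levels (distinct totals of non-folded players): 16, 115, 118, 150
Layer 1-16: 16 each from A, B, C, D, E, F = 16*6 = 96 chips; eligible A, B, C, D, E, F
Layer 17-115: 99 each from A, B, C, E, F = 99*5 = 495 chips; eligible A, B, C, E, F
Layer 116-118: 3 each from B, C, E, F = 3*4 = 12 chips; eligible B, C, E, F
Layer 119-150: 32 each from B, C, E = 32*3 = 96 chips; eligible B, C, E

Pot 1: 96 chips, eligible: A, B, C, D, E, F
Pot 2: 495 chips, eligible: A, B, C, E, F
Pot 3: 12 chips, eligible: B, C, E, F
Pot 4: 96 chips, eligible: B, C, E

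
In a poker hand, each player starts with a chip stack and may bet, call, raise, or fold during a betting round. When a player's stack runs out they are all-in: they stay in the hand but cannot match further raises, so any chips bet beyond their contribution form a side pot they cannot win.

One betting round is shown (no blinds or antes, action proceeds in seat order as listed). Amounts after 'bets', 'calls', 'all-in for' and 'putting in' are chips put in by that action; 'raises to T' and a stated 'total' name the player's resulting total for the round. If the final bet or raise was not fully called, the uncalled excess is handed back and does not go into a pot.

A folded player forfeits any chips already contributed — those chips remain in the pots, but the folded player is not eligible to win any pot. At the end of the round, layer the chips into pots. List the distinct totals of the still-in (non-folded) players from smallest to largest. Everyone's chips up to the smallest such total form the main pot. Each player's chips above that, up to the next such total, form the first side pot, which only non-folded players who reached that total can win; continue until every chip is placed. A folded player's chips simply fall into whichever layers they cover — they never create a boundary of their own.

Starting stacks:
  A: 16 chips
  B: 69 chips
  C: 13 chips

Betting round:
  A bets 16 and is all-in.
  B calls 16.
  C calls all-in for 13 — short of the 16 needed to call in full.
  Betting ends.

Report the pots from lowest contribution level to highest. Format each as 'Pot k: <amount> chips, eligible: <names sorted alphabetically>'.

Pot 1: 39 chips, eligible: A, B, C
Pot 2: 6 chips, eligible: A, B

Derivation:
Contributions: A=16, B=16, C=13
Pot levels (distinct totals of non-folded players): 13, 16
Layer 1-13: 13 each from A, B, C = 13*3 = 39 chips; eligible A, B, C
Layer 14-16: 3 each from A, B = 3*2 = 6 chips; eligible A, B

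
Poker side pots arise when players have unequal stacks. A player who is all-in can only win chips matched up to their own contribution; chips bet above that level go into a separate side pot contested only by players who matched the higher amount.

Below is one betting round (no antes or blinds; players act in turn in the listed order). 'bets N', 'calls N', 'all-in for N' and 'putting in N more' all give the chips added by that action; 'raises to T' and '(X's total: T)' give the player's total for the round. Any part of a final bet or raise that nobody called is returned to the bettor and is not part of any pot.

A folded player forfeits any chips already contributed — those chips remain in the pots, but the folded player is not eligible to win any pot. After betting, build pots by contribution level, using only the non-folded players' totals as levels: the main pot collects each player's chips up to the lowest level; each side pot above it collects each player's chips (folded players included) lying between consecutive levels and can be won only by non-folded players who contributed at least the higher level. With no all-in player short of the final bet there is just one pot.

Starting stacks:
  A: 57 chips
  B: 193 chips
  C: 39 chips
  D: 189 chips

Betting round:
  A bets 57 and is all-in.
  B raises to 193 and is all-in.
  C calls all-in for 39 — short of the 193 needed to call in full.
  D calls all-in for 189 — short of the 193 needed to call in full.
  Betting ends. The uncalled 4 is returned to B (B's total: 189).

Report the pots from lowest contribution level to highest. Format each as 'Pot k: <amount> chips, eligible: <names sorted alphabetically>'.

Pot 1: 156 chips, eligible: A, B, C, D
Pot 2: 54 chips, eligible: A, B, D
Pot 3: 264 chips, eligible: B, D

Derivation:
Contributions (after 4 returned to B): A=57, B=189, C=39, D=189
Pot levels (distinct totals of non-folded players): 39, 57, 189
Layer 1-39: 39 each from A, B, C, D = 39*4 = 156 chips; eligible A, B, C, D
Layer 40-57: 18 each from A, B, D = 18*3 = 54 chips; eligible A, B, D
Layer 58-189: 132 each from B, D = 132*2 = 264 chips; eligible B, D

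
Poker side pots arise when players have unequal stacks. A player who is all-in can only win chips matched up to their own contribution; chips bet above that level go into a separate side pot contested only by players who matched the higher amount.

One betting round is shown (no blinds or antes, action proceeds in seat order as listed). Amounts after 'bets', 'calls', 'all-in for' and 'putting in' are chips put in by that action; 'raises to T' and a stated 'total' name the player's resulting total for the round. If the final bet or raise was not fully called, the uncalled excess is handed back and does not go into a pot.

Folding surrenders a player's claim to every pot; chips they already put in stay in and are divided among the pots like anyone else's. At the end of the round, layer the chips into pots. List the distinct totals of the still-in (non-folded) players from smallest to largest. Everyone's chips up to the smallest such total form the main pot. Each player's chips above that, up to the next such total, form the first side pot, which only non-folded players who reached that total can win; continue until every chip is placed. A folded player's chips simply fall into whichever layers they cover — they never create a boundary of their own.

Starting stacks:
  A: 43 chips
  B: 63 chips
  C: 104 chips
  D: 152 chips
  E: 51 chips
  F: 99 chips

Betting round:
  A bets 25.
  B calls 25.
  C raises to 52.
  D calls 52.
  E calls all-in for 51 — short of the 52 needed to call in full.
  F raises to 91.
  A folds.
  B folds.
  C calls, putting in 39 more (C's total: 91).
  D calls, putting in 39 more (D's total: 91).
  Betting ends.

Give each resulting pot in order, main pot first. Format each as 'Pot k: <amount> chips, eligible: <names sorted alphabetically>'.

Pot 1: 254 chips, eligible: C, D, E, F
Pot 2: 120 chips, eligible: C, D, F

Derivation:
Contributions: A=25, B=25, C=91, D=91, E=51, F=91
Folded: A, B
Pot levels (distinct totals of non-folded players): 51, 91
Layer 1-51: A 25 + B 25 + C 51 + D 51 + E 51 + F 51 = 254 chips; eligible C, D, E, F
Layer 52-91: 40 each from C, D, F = 40*3 = 120 chips; eligible C, D, F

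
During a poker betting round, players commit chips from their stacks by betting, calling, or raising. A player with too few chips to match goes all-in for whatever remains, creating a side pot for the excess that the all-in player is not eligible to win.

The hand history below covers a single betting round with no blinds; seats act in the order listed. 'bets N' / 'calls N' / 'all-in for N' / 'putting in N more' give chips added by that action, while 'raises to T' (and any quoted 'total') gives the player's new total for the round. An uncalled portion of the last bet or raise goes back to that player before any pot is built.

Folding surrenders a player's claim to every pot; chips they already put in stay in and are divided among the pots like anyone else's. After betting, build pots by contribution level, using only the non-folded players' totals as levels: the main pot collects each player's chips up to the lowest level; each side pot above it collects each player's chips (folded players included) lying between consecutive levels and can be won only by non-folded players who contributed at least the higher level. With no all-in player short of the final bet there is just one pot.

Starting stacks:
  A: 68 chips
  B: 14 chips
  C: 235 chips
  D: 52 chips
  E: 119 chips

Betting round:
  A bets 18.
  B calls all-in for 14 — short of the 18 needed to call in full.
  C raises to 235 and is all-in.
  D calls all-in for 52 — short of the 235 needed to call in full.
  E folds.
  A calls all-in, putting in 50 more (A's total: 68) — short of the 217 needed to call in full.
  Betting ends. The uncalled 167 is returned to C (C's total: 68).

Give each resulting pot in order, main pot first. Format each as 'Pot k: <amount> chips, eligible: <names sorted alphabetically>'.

Contributions (after 167 returned to C): A=68, B=14, C=68, D=52
Folded: E
Pot levels (distinct totals of non-folded players): 14, 52, 68
Layer 1-14: 14 each from A, B, C, D = 14*4 = 56 chips; eligible A, B, C, D
Layer 15-52: 38 each from A, C, D = 38*3 = 114 chips; eligible A, C, D
Layer 53-68: 16 each from A, C = 16*2 = 32 chips; eligible A, C

Pot 1: 56 chips, eligible: A, B, C, D
Pot 2: 114 chips, eligible: A, C, D
Pot 3: 32 chips, eligible: A, C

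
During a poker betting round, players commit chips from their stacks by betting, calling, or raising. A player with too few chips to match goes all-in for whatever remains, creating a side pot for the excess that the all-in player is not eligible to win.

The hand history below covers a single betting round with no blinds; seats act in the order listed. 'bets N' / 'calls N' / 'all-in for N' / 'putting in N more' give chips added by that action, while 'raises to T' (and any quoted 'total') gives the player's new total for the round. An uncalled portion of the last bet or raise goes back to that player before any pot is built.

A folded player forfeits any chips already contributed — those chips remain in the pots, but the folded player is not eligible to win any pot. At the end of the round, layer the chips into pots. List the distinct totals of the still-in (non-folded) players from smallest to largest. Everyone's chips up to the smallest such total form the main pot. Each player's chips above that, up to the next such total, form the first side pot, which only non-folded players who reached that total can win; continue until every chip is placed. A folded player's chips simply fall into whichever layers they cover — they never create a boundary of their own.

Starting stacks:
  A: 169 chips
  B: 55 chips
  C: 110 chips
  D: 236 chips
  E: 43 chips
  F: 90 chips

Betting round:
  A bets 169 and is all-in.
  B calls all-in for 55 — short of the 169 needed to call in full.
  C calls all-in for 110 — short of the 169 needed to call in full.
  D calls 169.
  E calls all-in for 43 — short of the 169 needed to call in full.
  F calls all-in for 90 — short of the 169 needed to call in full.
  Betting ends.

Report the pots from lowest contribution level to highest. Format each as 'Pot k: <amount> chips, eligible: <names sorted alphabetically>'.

Pot 1: 258 chips, eligible: A, B, C, D, E, F
Pot 2: 60 chips, eligible: A, B, C, D, F
Pot 3: 140 chips, eligible: A, C, D, F
Pot 4: 60 chips, eligible: A, C, D
Pot 5: 118 chips, eligible: A, D

Derivation:
Contributions: A=169, B=55, C=110, D=169, E=43, F=90
Pot levels (distinct totals of non-folded players): 43, 55, 90, 110, 169
Layer 1-43: 43 each from A, B, C, D, E, F = 43*6 = 258 chips; eligible A, B, C, D, E, F
Layer 44-55: 12 each from A, B, C, D, F = 12*5 = 60 chips; eligible A, B, C, D, F
Layer 56-90: 35 each from A, C, D, F = 35*4 = 140 chips; eligible A, C, D, F
Layer 91-110: 20 each from A, C, D = 20*3 = 60 chips; eligible A, C, D
Layer 111-169: 59 each from A, D = 59*2 = 118 chips; eligible A, D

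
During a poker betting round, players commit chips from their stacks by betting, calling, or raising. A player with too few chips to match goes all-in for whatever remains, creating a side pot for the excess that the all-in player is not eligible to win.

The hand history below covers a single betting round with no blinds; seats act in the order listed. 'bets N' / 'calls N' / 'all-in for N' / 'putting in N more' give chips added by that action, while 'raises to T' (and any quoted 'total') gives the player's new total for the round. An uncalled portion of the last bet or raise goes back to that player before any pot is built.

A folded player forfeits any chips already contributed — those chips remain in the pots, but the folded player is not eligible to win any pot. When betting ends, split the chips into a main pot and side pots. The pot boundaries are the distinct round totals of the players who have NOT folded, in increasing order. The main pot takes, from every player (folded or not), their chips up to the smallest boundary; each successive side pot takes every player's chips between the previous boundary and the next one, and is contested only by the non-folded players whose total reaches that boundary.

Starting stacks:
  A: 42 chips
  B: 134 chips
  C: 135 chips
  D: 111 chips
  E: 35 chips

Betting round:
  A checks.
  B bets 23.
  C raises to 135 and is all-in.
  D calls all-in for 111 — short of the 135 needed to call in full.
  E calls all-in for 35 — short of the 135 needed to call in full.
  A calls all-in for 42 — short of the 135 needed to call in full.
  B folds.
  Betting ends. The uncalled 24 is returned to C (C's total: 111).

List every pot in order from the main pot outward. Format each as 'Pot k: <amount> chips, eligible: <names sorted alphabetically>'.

Contributions (after 24 returned to C): A=42, B=23, C=111, D=111, E=35
Folded: B
Pot levels (distinct totals of non-folded players): 35, 42, 111
Layer 1-35: A 35 + B 23 + C 35 + D 35 + E 35 = 163 chips; eligible A, C, D, E
Layer 36-42: 7 each from A, C, D = 7*3 = 21 chips; eligible A, C, D
Layer 43-111: 69 each from C, D = 69*2 = 138 chips; eligible C, D

Pot 1: 163 chips, eligible: A, C, D, E
Pot 2: 21 chips, eligible: A, C, D
Pot 3: 138 chips, eligible: C, D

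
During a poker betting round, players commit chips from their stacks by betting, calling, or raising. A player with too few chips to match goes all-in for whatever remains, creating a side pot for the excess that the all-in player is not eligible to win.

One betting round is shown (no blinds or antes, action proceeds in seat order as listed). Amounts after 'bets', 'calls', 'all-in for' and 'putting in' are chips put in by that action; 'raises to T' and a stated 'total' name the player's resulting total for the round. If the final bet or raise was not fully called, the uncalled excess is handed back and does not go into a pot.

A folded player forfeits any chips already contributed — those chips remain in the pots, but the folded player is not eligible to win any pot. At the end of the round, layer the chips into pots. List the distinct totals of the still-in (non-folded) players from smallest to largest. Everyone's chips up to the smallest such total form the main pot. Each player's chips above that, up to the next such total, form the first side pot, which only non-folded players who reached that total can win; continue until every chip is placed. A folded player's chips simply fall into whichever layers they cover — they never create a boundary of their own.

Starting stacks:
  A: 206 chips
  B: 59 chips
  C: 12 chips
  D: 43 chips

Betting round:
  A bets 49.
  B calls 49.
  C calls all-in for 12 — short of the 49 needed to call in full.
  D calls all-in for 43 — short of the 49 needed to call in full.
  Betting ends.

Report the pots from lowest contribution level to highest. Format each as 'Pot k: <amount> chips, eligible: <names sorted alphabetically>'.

Pot 1: 48 chips, eligible: A, B, C, D
Pot 2: 93 chips, eligible: A, B, D
Pot 3: 12 chips, eligible: A, B

Derivation:
Contributions: A=49, B=49, C=12, D=43
Pot levels (distinct totals of non-folded players): 12, 43, 49
Layer 1-12: 12 each from A, B, C, D = 12*4 = 48 chips; eligible A, B, C, D
Layer 13-43: 31 each from A, B, D = 31*3 = 93 chips; eligible A, B, D
Layer 44-49: 6 each from A, B = 6*2 = 12 chips; eligible A, B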